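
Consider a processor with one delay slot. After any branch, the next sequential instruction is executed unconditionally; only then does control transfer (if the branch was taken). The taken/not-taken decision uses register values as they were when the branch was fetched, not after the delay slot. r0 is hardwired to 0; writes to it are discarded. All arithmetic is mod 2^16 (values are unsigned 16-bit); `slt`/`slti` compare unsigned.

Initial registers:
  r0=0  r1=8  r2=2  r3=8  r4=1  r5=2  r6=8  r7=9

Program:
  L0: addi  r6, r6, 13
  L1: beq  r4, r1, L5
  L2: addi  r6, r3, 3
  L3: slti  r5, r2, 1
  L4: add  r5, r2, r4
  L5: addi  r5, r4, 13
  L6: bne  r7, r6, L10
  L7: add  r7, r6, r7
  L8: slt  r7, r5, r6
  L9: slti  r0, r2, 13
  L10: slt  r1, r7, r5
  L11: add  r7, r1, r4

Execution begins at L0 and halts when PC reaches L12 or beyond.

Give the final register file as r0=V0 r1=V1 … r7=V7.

r0=0 r1=0 r2=2 r3=8 r4=1 r5=14 r6=11 r7=1

[0] addi  r6, r6, 13  →  {r0:0, r1:8, r2:2, r3:8, r4:1, r5:2, r6:21, r7:9}
[1] beq  r4, r1, L5  →  {r0:0, r1:8, r2:2, r3:8, r4:1, r5:2, r6:21, r7:9}  ⟨branch fallthrough⟩
[2] addi  r6, r3, 3  →  {r0:0, r1:8, r2:2, r3:8, r4:1, r5:2, r6:11, r7:9}
[3] slti  r5, r2, 1  →  {r0:0, r1:8, r2:2, r3:8, r4:1, r5:0, r6:11, r7:9}
[4] add  r5, r2, r4  →  {r0:0, r1:8, r2:2, r3:8, r4:1, r5:3, r6:11, r7:9}
[5] addi  r5, r4, 13  →  {r0:0, r1:8, r2:2, r3:8, r4:1, r5:14, r6:11, r7:9}
[6] bne  r7, r6, L10  →  {r0:0, r1:8, r2:2, r3:8, r4:1, r5:14, r6:11, r7:9}  ⟨branch taken⟩
[7] add  r7, r6, r7  →  {r0:0, r1:8, r2:2, r3:8, r4:1, r5:14, r6:11, r7:20}
[10] slt  r1, r7, r5  →  {r0:0, r1:0, r2:2, r3:8, r4:1, r5:14, r6:11, r7:20}
[11] add  r7, r1, r4  →  {r0:0, r1:0, r2:2, r3:8, r4:1, r5:14, r6:11, r7:1}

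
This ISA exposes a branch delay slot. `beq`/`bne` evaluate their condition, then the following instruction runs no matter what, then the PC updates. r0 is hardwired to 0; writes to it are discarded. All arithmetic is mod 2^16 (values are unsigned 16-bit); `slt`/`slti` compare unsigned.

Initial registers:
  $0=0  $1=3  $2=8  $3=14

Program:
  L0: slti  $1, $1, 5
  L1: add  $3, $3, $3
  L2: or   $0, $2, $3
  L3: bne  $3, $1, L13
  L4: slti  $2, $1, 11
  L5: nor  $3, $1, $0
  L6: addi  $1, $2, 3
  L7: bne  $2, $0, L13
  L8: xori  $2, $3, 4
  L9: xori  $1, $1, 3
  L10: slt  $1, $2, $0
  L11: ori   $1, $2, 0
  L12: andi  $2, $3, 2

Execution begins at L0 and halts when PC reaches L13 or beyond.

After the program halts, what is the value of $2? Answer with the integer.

1

#0 slti  $1, $1, 5 ; 0/1/8/14
#1 add  $3, $3, $3 ; 0/1/8/28
#2 or   $0, $2, $3 ; 0/1/8/28
#3 bne  $3, $1, L13 ; 0/1/8/28 ; →target
#4 slti  $2, $1, 11 ; 0/1/1/28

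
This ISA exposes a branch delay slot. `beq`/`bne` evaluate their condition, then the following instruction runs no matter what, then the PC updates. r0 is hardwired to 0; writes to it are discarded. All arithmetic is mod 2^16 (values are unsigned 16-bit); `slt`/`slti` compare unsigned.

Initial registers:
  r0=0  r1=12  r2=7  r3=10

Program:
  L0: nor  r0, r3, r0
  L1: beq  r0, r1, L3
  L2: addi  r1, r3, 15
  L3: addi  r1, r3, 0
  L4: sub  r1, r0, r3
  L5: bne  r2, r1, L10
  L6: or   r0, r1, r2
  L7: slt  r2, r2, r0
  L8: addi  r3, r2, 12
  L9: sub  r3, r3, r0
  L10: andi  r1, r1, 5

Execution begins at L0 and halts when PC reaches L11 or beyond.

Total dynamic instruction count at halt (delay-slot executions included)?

[0] nor  r0, r3, r0  →  {r0:0, r1:12, r2:7, r3:10}
[1] beq  r0, r1, L3  →  {r0:0, r1:12, r2:7, r3:10}  ⟨branch fallthrough⟩
[2] addi  r1, r3, 15  →  {r0:0, r1:25, r2:7, r3:10}
[3] addi  r1, r3, 0  →  {r0:0, r1:10, r2:7, r3:10}
[4] sub  r1, r0, r3  →  {r0:0, r1:65526, r2:7, r3:10}
[5] bne  r2, r1, L10  →  {r0:0, r1:65526, r2:7, r3:10}  ⟨branch taken⟩
[6] or   r0, r1, r2  →  {r0:0, r1:65526, r2:7, r3:10}
[10] andi  r1, r1, 5  →  {r0:0, r1:4, r2:7, r3:10}

8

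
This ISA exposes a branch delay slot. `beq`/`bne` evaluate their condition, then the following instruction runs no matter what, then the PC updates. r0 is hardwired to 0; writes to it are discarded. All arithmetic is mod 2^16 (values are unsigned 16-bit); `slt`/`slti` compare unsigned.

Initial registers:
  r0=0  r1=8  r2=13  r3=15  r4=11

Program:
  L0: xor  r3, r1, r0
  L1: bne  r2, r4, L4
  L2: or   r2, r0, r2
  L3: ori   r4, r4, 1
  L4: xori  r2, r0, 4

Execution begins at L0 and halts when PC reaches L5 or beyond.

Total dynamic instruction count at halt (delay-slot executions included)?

4

  step pc=0: xor  r3, r1, r0  regs=(0,8,13,8,11)
  step pc=1: bne  r2, r4, L4  cond=T  regs=(0,8,13,8,11)
  step pc=2: or   r2, r0, r2  regs=(0,8,13,8,11)
  step pc=4: xori  r2, r0, 4  regs=(0,8,4,8,11)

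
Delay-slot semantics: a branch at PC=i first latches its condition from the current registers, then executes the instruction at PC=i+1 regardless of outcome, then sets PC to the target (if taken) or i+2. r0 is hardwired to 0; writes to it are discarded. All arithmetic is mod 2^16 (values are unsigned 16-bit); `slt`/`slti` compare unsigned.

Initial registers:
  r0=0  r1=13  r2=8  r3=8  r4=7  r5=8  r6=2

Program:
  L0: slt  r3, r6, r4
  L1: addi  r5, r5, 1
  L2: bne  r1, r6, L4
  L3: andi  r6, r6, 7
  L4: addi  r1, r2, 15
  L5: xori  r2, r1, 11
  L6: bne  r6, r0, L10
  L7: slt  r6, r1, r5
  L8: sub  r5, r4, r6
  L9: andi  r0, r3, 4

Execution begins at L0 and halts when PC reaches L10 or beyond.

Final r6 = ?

  step pc=0: slt  r3, r6, r4  regs=(0,13,8,1,7,8,2)
  step pc=1: addi  r5, r5, 1  regs=(0,13,8,1,7,9,2)
  step pc=2: bne  r1, r6, L4  cond=T  regs=(0,13,8,1,7,9,2)
  step pc=3: andi  r6, r6, 7  regs=(0,13,8,1,7,9,2)
  step pc=4: addi  r1, r2, 15  regs=(0,23,8,1,7,9,2)
  step pc=5: xori  r2, r1, 11  regs=(0,23,28,1,7,9,2)
  step pc=6: bne  r6, r0, L10  cond=T  regs=(0,23,28,1,7,9,2)
  step pc=7: slt  r6, r1, r5  regs=(0,23,28,1,7,9,0)

0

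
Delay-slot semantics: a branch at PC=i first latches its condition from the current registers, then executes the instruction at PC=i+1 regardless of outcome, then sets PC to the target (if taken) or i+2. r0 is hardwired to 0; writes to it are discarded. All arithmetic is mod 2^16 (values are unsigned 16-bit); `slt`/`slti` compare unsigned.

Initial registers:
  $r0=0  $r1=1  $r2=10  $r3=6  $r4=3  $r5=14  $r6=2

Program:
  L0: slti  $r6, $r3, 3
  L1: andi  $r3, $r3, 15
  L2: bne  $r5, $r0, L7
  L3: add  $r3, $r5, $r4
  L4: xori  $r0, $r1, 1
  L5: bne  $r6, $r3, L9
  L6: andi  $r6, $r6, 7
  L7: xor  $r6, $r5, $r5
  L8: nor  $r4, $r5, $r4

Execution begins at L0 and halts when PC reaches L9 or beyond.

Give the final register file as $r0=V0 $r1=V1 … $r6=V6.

$r0=0 $r1=1 $r2=10 $r3=17 $r4=65520 $r5=14 $r6=0

[0] slti  $r6, $r3, 3  →  {$r0:0, $r1:1, $r2:10, $r3:6, $r4:3, $r5:14, $r6:0}
[1] andi  $r3, $r3, 15  →  {$r0:0, $r1:1, $r2:10, $r3:6, $r4:3, $r5:14, $r6:0}
[2] bne  $r5, $r0, L7  →  {$r0:0, $r1:1, $r2:10, $r3:6, $r4:3, $r5:14, $r6:0}  ⟨branch taken⟩
[3] add  $r3, $r5, $r4  →  {$r0:0, $r1:1, $r2:10, $r3:17, $r4:3, $r5:14, $r6:0}
[7] xor  $r6, $r5, $r5  →  {$r0:0, $r1:1, $r2:10, $r3:17, $r4:3, $r5:14, $r6:0}
[8] nor  $r4, $r5, $r4  →  {$r0:0, $r1:1, $r2:10, $r3:17, $r4:65520, $r5:14, $r6:0}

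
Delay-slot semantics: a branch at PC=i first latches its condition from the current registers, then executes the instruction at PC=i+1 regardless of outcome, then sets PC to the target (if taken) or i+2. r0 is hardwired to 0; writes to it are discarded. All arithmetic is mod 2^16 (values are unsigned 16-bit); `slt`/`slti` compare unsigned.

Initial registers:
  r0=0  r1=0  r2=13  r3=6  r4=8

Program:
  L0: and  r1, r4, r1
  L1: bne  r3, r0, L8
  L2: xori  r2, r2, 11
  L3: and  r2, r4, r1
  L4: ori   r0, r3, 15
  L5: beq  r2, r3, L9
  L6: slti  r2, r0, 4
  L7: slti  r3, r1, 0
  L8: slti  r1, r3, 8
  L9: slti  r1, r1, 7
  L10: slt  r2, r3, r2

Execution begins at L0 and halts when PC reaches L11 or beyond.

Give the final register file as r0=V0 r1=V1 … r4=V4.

PC=0  and  r1, r4, r1        | r0=0 r1=0 r2=13 r3=6 r4=8
PC=1  bne  r3, r0, L8        | r0=0 r1=0 r2=13 r3=6 r4=8  [TAKEN]
PC=2  xori  r2, r2, 11       | r0=0 r1=0 r2=6 r3=6 r4=8
PC=8  slti  r1, r3, 8        | r0=0 r1=1 r2=6 r3=6 r4=8
PC=9  slti  r1, r1, 7        | r0=0 r1=1 r2=6 r3=6 r4=8
PC=10 slt  r2, r3, r2        | r0=0 r1=1 r2=0 r3=6 r4=8

r0=0 r1=1 r2=0 r3=6 r4=8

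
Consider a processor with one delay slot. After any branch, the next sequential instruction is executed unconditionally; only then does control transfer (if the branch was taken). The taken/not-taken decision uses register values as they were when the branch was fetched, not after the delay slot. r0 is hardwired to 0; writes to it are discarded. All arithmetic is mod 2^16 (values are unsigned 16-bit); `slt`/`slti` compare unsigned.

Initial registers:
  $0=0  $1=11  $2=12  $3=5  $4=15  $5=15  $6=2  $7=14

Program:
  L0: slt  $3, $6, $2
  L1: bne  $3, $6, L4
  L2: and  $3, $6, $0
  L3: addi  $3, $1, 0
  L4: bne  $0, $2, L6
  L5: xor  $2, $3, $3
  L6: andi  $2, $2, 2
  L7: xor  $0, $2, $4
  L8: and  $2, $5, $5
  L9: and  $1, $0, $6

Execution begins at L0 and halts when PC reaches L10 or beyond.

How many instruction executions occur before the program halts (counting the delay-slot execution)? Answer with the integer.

9

[0] slt  $3, $6, $2  →  {$0:0, $1:11, $2:12, $3:1, $4:15, $5:15, $6:2, $7:14}
[1] bne  $3, $6, L4  →  {$0:0, $1:11, $2:12, $3:1, $4:15, $5:15, $6:2, $7:14}  ⟨branch taken⟩
[2] and  $3, $6, $0  →  {$0:0, $1:11, $2:12, $3:0, $4:15, $5:15, $6:2, $7:14}
[4] bne  $0, $2, L6  →  {$0:0, $1:11, $2:12, $3:0, $4:15, $5:15, $6:2, $7:14}  ⟨branch taken⟩
[5] xor  $2, $3, $3  →  {$0:0, $1:11, $2:0, $3:0, $4:15, $5:15, $6:2, $7:14}
[6] andi  $2, $2, 2  →  {$0:0, $1:11, $2:0, $3:0, $4:15, $5:15, $6:2, $7:14}
[7] xor  $0, $2, $4  →  {$0:0, $1:11, $2:0, $3:0, $4:15, $5:15, $6:2, $7:14}
[8] and  $2, $5, $5  →  {$0:0, $1:11, $2:15, $3:0, $4:15, $5:15, $6:2, $7:14}
[9] and  $1, $0, $6  →  {$0:0, $1:0, $2:15, $3:0, $4:15, $5:15, $6:2, $7:14}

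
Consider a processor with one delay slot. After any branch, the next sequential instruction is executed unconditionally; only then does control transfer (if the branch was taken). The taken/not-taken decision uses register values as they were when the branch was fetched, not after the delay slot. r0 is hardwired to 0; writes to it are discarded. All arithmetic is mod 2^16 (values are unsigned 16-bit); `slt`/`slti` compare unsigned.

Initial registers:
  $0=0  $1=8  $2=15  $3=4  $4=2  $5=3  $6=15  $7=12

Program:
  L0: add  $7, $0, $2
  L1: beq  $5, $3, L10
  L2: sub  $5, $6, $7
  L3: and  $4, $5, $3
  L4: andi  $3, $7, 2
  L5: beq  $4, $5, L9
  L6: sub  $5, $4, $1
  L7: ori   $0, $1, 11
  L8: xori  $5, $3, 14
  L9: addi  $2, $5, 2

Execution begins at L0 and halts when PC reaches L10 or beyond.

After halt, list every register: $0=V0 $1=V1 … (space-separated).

PC=0  add  $7, $0, $2        | $0=0 $1=8 $2=15 $3=4 $4=2 $5=3 $6=15 $7=15
PC=1  beq  $5, $3, L10       | $0=0 $1=8 $2=15 $3=4 $4=2 $5=3 $6=15 $7=15  [not taken]
PC=2  sub  $5, $6, $7        | $0=0 $1=8 $2=15 $3=4 $4=2 $5=0 $6=15 $7=15
PC=3  and  $4, $5, $3        | $0=0 $1=8 $2=15 $3=4 $4=0 $5=0 $6=15 $7=15
PC=4  andi  $3, $7, 2        | $0=0 $1=8 $2=15 $3=2 $4=0 $5=0 $6=15 $7=15
PC=5  beq  $4, $5, L9        | $0=0 $1=8 $2=15 $3=2 $4=0 $5=0 $6=15 $7=15  [TAKEN]
PC=6  sub  $5, $4, $1        | $0=0 $1=8 $2=15 $3=2 $4=0 $5=65528 $6=15 $7=15
PC=9  addi  $2, $5, 2        | $0=0 $1=8 $2=65530 $3=2 $4=0 $5=65528 $6=15 $7=15

$0=0 $1=8 $2=65530 $3=2 $4=0 $5=65528 $6=15 $7=15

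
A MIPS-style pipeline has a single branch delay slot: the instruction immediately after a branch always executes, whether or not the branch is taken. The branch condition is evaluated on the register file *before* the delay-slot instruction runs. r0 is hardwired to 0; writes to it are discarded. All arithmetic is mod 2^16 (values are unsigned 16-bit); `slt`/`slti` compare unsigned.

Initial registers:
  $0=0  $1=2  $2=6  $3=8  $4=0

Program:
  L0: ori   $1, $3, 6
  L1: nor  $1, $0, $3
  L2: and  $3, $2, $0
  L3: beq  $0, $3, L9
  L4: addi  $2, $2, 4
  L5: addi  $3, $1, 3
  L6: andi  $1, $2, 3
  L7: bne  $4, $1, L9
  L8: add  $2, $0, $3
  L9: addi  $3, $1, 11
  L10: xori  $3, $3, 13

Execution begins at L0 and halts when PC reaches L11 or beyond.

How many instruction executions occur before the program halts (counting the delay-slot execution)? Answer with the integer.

7

#0 ori   $1, $3, 6 ; 0/14/6/8/0
#1 nor  $1, $0, $3 ; 0/65527/6/8/0
#2 and  $3, $2, $0 ; 0/65527/6/0/0
#3 beq  $0, $3, L9 ; 0/65527/6/0/0 ; →target
#4 addi  $2, $2, 4 ; 0/65527/10/0/0
#9 addi  $3, $1, 11 ; 0/65527/10/2/0
#10 xori  $3, $3, 13 ; 0/65527/10/15/0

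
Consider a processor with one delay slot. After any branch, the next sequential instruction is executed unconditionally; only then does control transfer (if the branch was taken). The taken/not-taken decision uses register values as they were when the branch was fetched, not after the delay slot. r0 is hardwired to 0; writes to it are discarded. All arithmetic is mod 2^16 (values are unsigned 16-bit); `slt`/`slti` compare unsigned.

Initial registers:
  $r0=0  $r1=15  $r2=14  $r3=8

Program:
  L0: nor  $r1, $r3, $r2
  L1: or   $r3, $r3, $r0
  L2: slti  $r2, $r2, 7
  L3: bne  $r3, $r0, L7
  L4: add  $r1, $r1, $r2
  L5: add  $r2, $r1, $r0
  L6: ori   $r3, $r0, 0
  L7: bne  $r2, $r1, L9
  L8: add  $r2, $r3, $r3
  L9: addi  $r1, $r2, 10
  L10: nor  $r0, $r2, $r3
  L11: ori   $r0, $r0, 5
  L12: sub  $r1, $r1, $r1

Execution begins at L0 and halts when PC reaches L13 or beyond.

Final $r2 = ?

  step pc=0: nor  $r1, $r3, $r2  regs=(0,65521,14,8)
  step pc=1: or   $r3, $r3, $r0  regs=(0,65521,14,8)
  step pc=2: slti  $r2, $r2, 7  regs=(0,65521,0,8)
  step pc=3: bne  $r3, $r0, L7  cond=T  regs=(0,65521,0,8)
  step pc=4: add  $r1, $r1, $r2  regs=(0,65521,0,8)
  step pc=7: bne  $r2, $r1, L9  cond=T  regs=(0,65521,0,8)
  step pc=8: add  $r2, $r3, $r3  regs=(0,65521,16,8)
  step pc=9: addi  $r1, $r2, 10  regs=(0,26,16,8)
  step pc=10: nor  $r0, $r2, $r3  regs=(0,26,16,8)
  step pc=11: ori   $r0, $r0, 5  regs=(0,26,16,8)
  step pc=12: sub  $r1, $r1, $r1  regs=(0,0,16,8)

16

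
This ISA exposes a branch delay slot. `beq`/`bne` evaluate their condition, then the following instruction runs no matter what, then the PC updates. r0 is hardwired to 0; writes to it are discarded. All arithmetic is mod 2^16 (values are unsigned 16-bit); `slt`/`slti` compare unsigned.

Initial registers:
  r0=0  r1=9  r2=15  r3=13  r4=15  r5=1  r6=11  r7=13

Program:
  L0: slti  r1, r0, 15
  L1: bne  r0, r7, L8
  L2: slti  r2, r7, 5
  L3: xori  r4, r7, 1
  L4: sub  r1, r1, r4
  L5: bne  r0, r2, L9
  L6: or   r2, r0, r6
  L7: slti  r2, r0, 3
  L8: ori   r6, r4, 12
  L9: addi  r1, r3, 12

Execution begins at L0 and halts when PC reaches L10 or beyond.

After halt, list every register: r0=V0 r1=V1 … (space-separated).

[0] slti  r1, r0, 15  →  {r0:0, r1:1, r2:15, r3:13, r4:15, r5:1, r6:11, r7:13}
[1] bne  r0, r7, L8  →  {r0:0, r1:1, r2:15, r3:13, r4:15, r5:1, r6:11, r7:13}  ⟨branch taken⟩
[2] slti  r2, r7, 5  →  {r0:0, r1:1, r2:0, r3:13, r4:15, r5:1, r6:11, r7:13}
[8] ori   r6, r4, 12  →  {r0:0, r1:1, r2:0, r3:13, r4:15, r5:1, r6:15, r7:13}
[9] addi  r1, r3, 12  →  {r0:0, r1:25, r2:0, r3:13, r4:15, r5:1, r6:15, r7:13}

r0=0 r1=25 r2=0 r3=13 r4=15 r5=1 r6=15 r7=13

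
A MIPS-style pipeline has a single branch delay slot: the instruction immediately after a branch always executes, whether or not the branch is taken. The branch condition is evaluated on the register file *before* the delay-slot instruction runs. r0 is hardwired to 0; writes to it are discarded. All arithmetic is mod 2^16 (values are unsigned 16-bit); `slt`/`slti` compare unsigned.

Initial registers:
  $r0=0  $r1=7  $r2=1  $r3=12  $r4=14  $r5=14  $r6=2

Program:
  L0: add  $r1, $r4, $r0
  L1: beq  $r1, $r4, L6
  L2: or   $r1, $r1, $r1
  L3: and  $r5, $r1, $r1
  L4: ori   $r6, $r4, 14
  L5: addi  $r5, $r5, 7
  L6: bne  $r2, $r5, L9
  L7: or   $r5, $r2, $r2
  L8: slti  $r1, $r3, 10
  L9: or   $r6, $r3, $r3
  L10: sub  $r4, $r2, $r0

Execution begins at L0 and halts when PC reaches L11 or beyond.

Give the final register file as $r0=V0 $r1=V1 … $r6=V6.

  step pc=0: add  $r1, $r4, $r0  regs=(0,14,1,12,14,14,2)
  step pc=1: beq  $r1, $r4, L6  cond=T  regs=(0,14,1,12,14,14,2)
  step pc=2: or   $r1, $r1, $r1  regs=(0,14,1,12,14,14,2)
  step pc=6: bne  $r2, $r5, L9  cond=T  regs=(0,14,1,12,14,14,2)
  step pc=7: or   $r5, $r2, $r2  regs=(0,14,1,12,14,1,2)
  step pc=9: or   $r6, $r3, $r3  regs=(0,14,1,12,14,1,12)
  step pc=10: sub  $r4, $r2, $r0  regs=(0,14,1,12,1,1,12)

$r0=0 $r1=14 $r2=1 $r3=12 $r4=1 $r5=1 $r6=12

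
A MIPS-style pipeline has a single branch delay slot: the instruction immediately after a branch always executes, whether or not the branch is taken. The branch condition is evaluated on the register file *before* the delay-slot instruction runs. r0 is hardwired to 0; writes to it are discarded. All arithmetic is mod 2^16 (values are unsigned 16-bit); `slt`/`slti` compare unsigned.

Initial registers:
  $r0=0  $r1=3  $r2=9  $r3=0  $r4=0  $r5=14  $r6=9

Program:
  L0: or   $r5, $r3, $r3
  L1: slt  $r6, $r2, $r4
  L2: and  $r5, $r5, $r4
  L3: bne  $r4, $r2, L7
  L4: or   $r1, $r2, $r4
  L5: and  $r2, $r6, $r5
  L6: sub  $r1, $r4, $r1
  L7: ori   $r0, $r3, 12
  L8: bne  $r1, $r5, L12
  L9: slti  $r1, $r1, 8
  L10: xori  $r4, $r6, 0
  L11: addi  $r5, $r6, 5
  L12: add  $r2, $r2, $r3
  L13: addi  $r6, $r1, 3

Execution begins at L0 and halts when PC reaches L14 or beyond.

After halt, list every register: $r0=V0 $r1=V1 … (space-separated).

#0 or   $r5, $r3, $r3 ; 0/3/9/0/0/0/9
#1 slt  $r6, $r2, $r4 ; 0/3/9/0/0/0/0
#2 and  $r5, $r5, $r4 ; 0/3/9/0/0/0/0
#3 bne  $r4, $r2, L7 ; 0/3/9/0/0/0/0 ; →target
#4 or   $r1, $r2, $r4 ; 0/9/9/0/0/0/0
#7 ori   $r0, $r3, 12 ; 0/9/9/0/0/0/0
#8 bne  $r1, $r5, L12 ; 0/9/9/0/0/0/0 ; →target
#9 slti  $r1, $r1, 8 ; 0/0/9/0/0/0/0
#12 add  $r2, $r2, $r3 ; 0/0/9/0/0/0/0
#13 addi  $r6, $r1, 3 ; 0/0/9/0/0/0/3

$r0=0 $r1=0 $r2=9 $r3=0 $r4=0 $r5=0 $r6=3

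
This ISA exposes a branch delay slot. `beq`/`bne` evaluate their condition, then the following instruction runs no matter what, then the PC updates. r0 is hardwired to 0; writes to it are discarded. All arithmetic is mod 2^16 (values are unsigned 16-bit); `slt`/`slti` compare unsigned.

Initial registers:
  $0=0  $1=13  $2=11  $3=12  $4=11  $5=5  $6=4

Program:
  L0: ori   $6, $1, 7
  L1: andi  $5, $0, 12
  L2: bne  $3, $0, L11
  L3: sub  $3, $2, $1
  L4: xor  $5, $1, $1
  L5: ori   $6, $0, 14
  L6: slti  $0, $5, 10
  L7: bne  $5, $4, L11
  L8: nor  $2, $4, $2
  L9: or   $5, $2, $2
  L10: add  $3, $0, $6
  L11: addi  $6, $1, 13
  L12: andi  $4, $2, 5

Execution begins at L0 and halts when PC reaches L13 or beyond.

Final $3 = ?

[0] ori   $6, $1, 7  →  {$0:0, $1:13, $2:11, $3:12, $4:11, $5:5, $6:15}
[1] andi  $5, $0, 12  →  {$0:0, $1:13, $2:11, $3:12, $4:11, $5:0, $6:15}
[2] bne  $3, $0, L11  →  {$0:0, $1:13, $2:11, $3:12, $4:11, $5:0, $6:15}  ⟨branch taken⟩
[3] sub  $3, $2, $1  →  {$0:0, $1:13, $2:11, $3:65534, $4:11, $5:0, $6:15}
[11] addi  $6, $1, 13  →  {$0:0, $1:13, $2:11, $3:65534, $4:11, $5:0, $6:26}
[12] andi  $4, $2, 5  →  {$0:0, $1:13, $2:11, $3:65534, $4:1, $5:0, $6:26}

65534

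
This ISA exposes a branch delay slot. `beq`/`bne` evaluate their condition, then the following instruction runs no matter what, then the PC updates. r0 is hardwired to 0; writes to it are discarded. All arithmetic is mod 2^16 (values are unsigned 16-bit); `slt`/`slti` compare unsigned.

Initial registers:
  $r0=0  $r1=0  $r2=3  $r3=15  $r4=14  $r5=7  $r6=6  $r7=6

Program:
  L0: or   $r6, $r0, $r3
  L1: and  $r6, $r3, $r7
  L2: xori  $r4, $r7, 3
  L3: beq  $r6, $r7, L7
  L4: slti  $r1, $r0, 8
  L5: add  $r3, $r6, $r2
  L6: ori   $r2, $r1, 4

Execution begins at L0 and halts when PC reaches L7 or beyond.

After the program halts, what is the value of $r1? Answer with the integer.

1

  step pc=0: or   $r6, $r0, $r3  regs=(0,0,3,15,14,7,15,6)
  step pc=1: and  $r6, $r3, $r7  regs=(0,0,3,15,14,7,6,6)
  step pc=2: xori  $r4, $r7, 3  regs=(0,0,3,15,5,7,6,6)
  step pc=3: beq  $r6, $r7, L7  cond=T  regs=(0,0,3,15,5,7,6,6)
  step pc=4: slti  $r1, $r0, 8  regs=(0,1,3,15,5,7,6,6)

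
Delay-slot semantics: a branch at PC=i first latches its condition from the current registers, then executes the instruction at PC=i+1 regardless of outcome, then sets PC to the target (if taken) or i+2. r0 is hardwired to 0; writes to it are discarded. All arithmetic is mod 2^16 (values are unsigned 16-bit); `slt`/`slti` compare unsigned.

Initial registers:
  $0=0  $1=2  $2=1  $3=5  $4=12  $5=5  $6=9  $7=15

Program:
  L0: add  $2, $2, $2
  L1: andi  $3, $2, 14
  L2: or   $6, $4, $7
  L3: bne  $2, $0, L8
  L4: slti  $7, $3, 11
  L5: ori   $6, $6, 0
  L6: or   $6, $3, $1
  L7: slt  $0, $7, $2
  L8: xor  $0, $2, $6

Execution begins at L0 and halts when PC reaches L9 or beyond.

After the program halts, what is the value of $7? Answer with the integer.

1

PC=0  add  $2, $2, $2        | $0=0 $1=2 $2=2 $3=5 $4=12 $5=5 $6=9 $7=15
PC=1  andi  $3, $2, 14       | $0=0 $1=2 $2=2 $3=2 $4=12 $5=5 $6=9 $7=15
PC=2  or   $6, $4, $7        | $0=0 $1=2 $2=2 $3=2 $4=12 $5=5 $6=15 $7=15
PC=3  bne  $2, $0, L8        | $0=0 $1=2 $2=2 $3=2 $4=12 $5=5 $6=15 $7=15  [TAKEN]
PC=4  slti  $7, $3, 11       | $0=0 $1=2 $2=2 $3=2 $4=12 $5=5 $6=15 $7=1
PC=8  xor  $0, $2, $6        | $0=0 $1=2 $2=2 $3=2 $4=12 $5=5 $6=15 $7=1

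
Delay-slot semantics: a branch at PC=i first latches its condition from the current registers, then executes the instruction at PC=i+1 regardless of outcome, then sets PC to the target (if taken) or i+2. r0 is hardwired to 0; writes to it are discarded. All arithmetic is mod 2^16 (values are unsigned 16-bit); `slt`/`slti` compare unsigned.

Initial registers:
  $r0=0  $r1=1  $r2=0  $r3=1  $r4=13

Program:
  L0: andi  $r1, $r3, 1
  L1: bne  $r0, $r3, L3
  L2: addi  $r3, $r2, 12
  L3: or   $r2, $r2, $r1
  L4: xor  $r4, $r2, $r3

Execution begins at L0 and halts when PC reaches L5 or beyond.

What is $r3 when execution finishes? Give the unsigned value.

[0] andi  $r1, $r3, 1  →  {$r0:0, $r1:1, $r2:0, $r3:1, $r4:13}
[1] bne  $r0, $r3, L3  →  {$r0:0, $r1:1, $r2:0, $r3:1, $r4:13}  ⟨branch taken⟩
[2] addi  $r3, $r2, 12  →  {$r0:0, $r1:1, $r2:0, $r3:12, $r4:13}
[3] or   $r2, $r2, $r1  →  {$r0:0, $r1:1, $r2:1, $r3:12, $r4:13}
[4] xor  $r4, $r2, $r3  →  {$r0:0, $r1:1, $r2:1, $r3:12, $r4:13}

12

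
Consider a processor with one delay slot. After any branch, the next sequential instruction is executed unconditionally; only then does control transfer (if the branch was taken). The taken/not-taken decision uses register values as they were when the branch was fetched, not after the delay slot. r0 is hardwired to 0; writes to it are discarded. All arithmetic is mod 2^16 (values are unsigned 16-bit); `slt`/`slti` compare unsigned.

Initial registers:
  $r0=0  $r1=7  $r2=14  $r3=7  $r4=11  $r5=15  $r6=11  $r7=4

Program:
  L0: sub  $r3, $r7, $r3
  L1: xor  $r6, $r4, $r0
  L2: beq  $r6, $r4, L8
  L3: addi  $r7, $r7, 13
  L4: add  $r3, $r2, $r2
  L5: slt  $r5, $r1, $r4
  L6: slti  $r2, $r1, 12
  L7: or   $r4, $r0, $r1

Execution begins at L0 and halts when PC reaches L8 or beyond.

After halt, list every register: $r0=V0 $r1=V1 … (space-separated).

$r0=0 $r1=7 $r2=14 $r3=65533 $r4=11 $r5=15 $r6=11 $r7=17

[0] sub  $r3, $r7, $r3  →  {$r0:0, $r1:7, $r2:14, $r3:65533, $r4:11, $r5:15, $r6:11, $r7:4}
[1] xor  $r6, $r4, $r0  →  {$r0:0, $r1:7, $r2:14, $r3:65533, $r4:11, $r5:15, $r6:11, $r7:4}
[2] beq  $r6, $r4, L8  →  {$r0:0, $r1:7, $r2:14, $r3:65533, $r4:11, $r5:15, $r6:11, $r7:4}  ⟨branch taken⟩
[3] addi  $r7, $r7, 13  →  {$r0:0, $r1:7, $r2:14, $r3:65533, $r4:11, $r5:15, $r6:11, $r7:17}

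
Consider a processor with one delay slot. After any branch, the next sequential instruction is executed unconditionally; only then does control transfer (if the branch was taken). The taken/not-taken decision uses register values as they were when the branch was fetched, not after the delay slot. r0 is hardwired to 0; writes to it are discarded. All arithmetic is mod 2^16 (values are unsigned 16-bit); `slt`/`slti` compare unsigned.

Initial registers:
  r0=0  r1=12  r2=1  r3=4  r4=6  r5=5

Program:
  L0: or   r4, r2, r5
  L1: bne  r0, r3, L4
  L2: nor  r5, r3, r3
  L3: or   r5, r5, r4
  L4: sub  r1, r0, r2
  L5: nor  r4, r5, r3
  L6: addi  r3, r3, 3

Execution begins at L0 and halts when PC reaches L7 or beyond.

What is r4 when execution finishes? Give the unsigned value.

0

[0] or   r4, r2, r5  →  {r0:0, r1:12, r2:1, r3:4, r4:5, r5:5}
[1] bne  r0, r3, L4  →  {r0:0, r1:12, r2:1, r3:4, r4:5, r5:5}  ⟨branch taken⟩
[2] nor  r5, r3, r3  →  {r0:0, r1:12, r2:1, r3:4, r4:5, r5:65531}
[4] sub  r1, r0, r2  →  {r0:0, r1:65535, r2:1, r3:4, r4:5, r5:65531}
[5] nor  r4, r5, r3  →  {r0:0, r1:65535, r2:1, r3:4, r4:0, r5:65531}
[6] addi  r3, r3, 3  →  {r0:0, r1:65535, r2:1, r3:7, r4:0, r5:65531}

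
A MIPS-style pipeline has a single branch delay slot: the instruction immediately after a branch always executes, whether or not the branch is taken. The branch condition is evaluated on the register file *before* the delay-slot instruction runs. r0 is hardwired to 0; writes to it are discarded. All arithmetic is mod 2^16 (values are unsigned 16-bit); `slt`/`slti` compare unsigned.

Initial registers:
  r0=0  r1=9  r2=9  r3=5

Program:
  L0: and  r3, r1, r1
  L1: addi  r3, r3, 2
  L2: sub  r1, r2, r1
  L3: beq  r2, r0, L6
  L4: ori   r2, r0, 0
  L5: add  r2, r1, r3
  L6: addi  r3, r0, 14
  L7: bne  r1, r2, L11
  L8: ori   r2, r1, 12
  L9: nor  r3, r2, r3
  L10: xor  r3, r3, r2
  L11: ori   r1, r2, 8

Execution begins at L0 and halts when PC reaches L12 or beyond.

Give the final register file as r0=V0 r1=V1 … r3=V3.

[0] and  r3, r1, r1  →  {r0:0, r1:9, r2:9, r3:9}
[1] addi  r3, r3, 2  →  {r0:0, r1:9, r2:9, r3:11}
[2] sub  r1, r2, r1  →  {r0:0, r1:0, r2:9, r3:11}
[3] beq  r2, r0, L6  →  {r0:0, r1:0, r2:9, r3:11}  ⟨branch fallthrough⟩
[4] ori   r2, r0, 0  →  {r0:0, r1:0, r2:0, r3:11}
[5] add  r2, r1, r3  →  {r0:0, r1:0, r2:11, r3:11}
[6] addi  r3, r0, 14  →  {r0:0, r1:0, r2:11, r3:14}
[7] bne  r1, r2, L11  →  {r0:0, r1:0, r2:11, r3:14}  ⟨branch taken⟩
[8] ori   r2, r1, 12  →  {r0:0, r1:0, r2:12, r3:14}
[11] ori   r1, r2, 8  →  {r0:0, r1:12, r2:12, r3:14}

r0=0 r1=12 r2=12 r3=14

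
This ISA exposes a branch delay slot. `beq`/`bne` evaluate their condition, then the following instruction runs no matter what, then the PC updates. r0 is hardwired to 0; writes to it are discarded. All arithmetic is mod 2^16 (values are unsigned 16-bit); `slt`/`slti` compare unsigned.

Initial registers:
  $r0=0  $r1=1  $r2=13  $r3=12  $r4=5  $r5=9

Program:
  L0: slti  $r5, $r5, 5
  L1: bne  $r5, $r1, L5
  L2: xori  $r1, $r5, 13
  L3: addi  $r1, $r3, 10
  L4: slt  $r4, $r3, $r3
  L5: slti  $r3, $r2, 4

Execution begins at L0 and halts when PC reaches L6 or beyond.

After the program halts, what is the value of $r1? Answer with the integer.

PC=0  slti  $r5, $r5, 5      | $r0=0 $r1=1 $r2=13 $r3=12 $r4=5 $r5=0
PC=1  bne  $r5, $r1, L5      | $r0=0 $r1=1 $r2=13 $r3=12 $r4=5 $r5=0  [TAKEN]
PC=2  xori  $r1, $r5, 13     | $r0=0 $r1=13 $r2=13 $r3=12 $r4=5 $r5=0
PC=5  slti  $r3, $r2, 4      | $r0=0 $r1=13 $r2=13 $r3=0 $r4=5 $r5=0

13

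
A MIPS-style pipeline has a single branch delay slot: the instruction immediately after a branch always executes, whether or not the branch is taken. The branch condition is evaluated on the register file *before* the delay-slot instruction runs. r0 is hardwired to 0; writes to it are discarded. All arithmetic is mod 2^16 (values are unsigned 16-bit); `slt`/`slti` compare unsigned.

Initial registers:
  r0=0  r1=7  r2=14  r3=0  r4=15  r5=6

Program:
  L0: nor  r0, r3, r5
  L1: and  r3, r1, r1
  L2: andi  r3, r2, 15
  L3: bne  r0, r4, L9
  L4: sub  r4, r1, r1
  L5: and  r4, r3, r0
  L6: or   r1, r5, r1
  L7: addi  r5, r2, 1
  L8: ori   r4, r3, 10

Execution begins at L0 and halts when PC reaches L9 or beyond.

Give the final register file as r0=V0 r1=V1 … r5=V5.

r0=0 r1=7 r2=14 r3=14 r4=0 r5=6

  step pc=0: nor  r0, r3, r5  regs=(0,7,14,0,15,6)
  step pc=1: and  r3, r1, r1  regs=(0,7,14,7,15,6)
  step pc=2: andi  r3, r2, 15  regs=(0,7,14,14,15,6)
  step pc=3: bne  r0, r4, L9  cond=T  regs=(0,7,14,14,15,6)
  step pc=4: sub  r4, r1, r1  regs=(0,7,14,14,0,6)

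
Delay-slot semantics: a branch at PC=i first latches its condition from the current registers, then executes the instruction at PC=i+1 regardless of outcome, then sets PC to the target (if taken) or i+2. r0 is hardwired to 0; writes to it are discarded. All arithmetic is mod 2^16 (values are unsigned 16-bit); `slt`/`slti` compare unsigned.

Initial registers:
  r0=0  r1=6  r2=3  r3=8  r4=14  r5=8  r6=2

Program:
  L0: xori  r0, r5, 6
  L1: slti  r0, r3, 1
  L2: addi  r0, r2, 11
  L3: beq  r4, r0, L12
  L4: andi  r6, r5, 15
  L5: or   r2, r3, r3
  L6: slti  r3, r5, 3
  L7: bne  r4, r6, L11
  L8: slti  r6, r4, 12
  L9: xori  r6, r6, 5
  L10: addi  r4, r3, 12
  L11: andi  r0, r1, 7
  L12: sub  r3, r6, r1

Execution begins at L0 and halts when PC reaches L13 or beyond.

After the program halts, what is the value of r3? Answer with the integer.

65530

#0 xori  r0, r5, 6 ; 0/6/3/8/14/8/2
#1 slti  r0, r3, 1 ; 0/6/3/8/14/8/2
#2 addi  r0, r2, 11 ; 0/6/3/8/14/8/2
#3 beq  r4, r0, L12 ; 0/6/3/8/14/8/2 ; →fallthru
#4 andi  r6, r5, 15 ; 0/6/3/8/14/8/8
#5 or   r2, r3, r3 ; 0/6/8/8/14/8/8
#6 slti  r3, r5, 3 ; 0/6/8/0/14/8/8
#7 bne  r4, r6, L11 ; 0/6/8/0/14/8/8 ; →target
#8 slti  r6, r4, 12 ; 0/6/8/0/14/8/0
#11 andi  r0, r1, 7 ; 0/6/8/0/14/8/0
#12 sub  r3, r6, r1 ; 0/6/8/65530/14/8/0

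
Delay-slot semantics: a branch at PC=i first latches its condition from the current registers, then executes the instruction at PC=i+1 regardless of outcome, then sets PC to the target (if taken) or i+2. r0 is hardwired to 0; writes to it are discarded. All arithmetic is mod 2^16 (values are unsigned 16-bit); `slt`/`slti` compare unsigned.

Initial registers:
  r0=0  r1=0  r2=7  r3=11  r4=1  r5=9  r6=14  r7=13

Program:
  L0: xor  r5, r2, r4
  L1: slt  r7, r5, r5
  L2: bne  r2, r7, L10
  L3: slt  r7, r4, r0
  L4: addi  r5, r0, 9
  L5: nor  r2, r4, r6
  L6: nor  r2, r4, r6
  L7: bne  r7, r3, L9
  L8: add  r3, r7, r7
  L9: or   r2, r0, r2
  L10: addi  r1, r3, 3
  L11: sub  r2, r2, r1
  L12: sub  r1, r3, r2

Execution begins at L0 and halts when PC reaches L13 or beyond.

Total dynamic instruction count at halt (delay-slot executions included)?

7

#0 xor  r5, r2, r4 ; 0/0/7/11/1/6/14/13
#1 slt  r7, r5, r5 ; 0/0/7/11/1/6/14/0
#2 bne  r2, r7, L10 ; 0/0/7/11/1/6/14/0 ; →target
#3 slt  r7, r4, r0 ; 0/0/7/11/1/6/14/0
#10 addi  r1, r3, 3 ; 0/14/7/11/1/6/14/0
#11 sub  r2, r2, r1 ; 0/14/65529/11/1/6/14/0
#12 sub  r1, r3, r2 ; 0/18/65529/11/1/6/14/0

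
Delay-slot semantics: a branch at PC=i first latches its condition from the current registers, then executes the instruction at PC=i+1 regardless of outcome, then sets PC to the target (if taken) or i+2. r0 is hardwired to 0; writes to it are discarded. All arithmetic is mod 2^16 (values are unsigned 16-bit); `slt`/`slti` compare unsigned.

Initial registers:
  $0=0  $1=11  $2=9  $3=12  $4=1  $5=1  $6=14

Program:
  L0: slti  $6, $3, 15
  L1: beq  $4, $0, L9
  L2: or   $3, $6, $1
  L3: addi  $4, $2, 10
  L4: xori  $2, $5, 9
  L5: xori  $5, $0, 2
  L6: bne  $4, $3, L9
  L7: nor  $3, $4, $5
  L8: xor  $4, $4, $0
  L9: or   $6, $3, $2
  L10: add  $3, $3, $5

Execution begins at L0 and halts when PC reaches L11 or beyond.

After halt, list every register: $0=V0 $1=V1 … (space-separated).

  step pc=0: slti  $6, $3, 15  regs=(0,11,9,12,1,1,1)
  step pc=1: beq  $4, $0, L9  cond=F  regs=(0,11,9,12,1,1,1)
  step pc=2: or   $3, $6, $1  regs=(0,11,9,11,1,1,1)
  step pc=3: addi  $4, $2, 10  regs=(0,11,9,11,19,1,1)
  step pc=4: xori  $2, $5, 9  regs=(0,11,8,11,19,1,1)
  step pc=5: xori  $5, $0, 2  regs=(0,11,8,11,19,2,1)
  step pc=6: bne  $4, $3, L9  cond=T  regs=(0,11,8,11,19,2,1)
  step pc=7: nor  $3, $4, $5  regs=(0,11,8,65516,19,2,1)
  step pc=9: or   $6, $3, $2  regs=(0,11,8,65516,19,2,65516)
  step pc=10: add  $3, $3, $5  regs=(0,11,8,65518,19,2,65516)

$0=0 $1=11 $2=8 $3=65518 $4=19 $5=2 $6=65516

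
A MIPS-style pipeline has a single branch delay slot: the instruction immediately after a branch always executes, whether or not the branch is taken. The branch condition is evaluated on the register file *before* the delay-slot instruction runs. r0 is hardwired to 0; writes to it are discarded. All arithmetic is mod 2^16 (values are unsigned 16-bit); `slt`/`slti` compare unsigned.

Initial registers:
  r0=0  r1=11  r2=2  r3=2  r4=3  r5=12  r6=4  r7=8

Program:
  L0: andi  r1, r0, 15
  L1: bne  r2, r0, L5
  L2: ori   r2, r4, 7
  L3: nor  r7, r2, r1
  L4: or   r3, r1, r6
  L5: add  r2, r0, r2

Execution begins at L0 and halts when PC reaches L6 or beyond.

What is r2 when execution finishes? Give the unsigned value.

7

  step pc=0: andi  r1, r0, 15  regs=(0,0,2,2,3,12,4,8)
  step pc=1: bne  r2, r0, L5  cond=T  regs=(0,0,2,2,3,12,4,8)
  step pc=2: ori   r2, r4, 7  regs=(0,0,7,2,3,12,4,8)
  step pc=5: add  r2, r0, r2  regs=(0,0,7,2,3,12,4,8)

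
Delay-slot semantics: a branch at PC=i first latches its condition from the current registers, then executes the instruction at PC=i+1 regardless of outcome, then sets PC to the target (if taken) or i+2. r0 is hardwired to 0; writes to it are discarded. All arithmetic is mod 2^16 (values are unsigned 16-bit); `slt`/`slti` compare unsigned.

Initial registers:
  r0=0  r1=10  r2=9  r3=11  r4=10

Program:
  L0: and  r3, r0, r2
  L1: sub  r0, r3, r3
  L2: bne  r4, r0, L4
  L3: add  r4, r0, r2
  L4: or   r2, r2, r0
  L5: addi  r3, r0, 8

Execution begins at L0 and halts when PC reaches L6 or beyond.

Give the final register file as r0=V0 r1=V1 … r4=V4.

[0] and  r3, r0, r2  →  {r0:0, r1:10, r2:9, r3:0, r4:10}
[1] sub  r0, r3, r3  →  {r0:0, r1:10, r2:9, r3:0, r4:10}
[2] bne  r4, r0, L4  →  {r0:0, r1:10, r2:9, r3:0, r4:10}  ⟨branch taken⟩
[3] add  r4, r0, r2  →  {r0:0, r1:10, r2:9, r3:0, r4:9}
[4] or   r2, r2, r0  →  {r0:0, r1:10, r2:9, r3:0, r4:9}
[5] addi  r3, r0, 8  →  {r0:0, r1:10, r2:9, r3:8, r4:9}

r0=0 r1=10 r2=9 r3=8 r4=9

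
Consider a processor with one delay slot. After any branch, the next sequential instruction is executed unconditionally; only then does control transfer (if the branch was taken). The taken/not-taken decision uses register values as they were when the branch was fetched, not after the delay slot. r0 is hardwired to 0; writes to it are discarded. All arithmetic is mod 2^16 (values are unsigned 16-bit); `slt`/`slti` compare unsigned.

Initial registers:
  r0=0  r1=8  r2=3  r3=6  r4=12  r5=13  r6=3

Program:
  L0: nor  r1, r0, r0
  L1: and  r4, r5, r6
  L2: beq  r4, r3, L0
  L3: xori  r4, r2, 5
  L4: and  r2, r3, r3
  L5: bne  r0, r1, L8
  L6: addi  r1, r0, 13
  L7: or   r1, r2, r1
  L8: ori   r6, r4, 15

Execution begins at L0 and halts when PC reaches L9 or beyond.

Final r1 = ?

PC=0  nor  r1, r0, r0        | r0=0 r1=65535 r2=3 r3=6 r4=12 r5=13 r6=3
PC=1  and  r4, r5, r6        | r0=0 r1=65535 r2=3 r3=6 r4=1 r5=13 r6=3
PC=2  beq  r4, r3, L0        | r0=0 r1=65535 r2=3 r3=6 r4=1 r5=13 r6=3  [not taken]
PC=3  xori  r4, r2, 5        | r0=0 r1=65535 r2=3 r3=6 r4=6 r5=13 r6=3
PC=4  and  r2, r3, r3        | r0=0 r1=65535 r2=6 r3=6 r4=6 r5=13 r6=3
PC=5  bne  r0, r1, L8        | r0=0 r1=65535 r2=6 r3=6 r4=6 r5=13 r6=3  [TAKEN]
PC=6  addi  r1, r0, 13       | r0=0 r1=13 r2=6 r3=6 r4=6 r5=13 r6=3
PC=8  ori   r6, r4, 15       | r0=0 r1=13 r2=6 r3=6 r4=6 r5=13 r6=15

13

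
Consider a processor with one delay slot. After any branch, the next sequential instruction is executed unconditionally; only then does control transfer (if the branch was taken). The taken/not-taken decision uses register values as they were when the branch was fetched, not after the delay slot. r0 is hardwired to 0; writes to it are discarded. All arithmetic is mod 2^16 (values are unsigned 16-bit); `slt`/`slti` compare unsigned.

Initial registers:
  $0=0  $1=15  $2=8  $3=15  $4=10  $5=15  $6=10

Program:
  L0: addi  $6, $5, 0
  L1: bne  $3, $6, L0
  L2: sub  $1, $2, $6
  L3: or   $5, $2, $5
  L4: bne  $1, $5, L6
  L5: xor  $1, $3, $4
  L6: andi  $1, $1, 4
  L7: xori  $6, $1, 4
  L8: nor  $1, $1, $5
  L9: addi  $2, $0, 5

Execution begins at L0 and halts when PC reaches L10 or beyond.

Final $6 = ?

0

  step pc=0: addi  $6, $5, 0  regs=(0,15,8,15,10,15,15)
  step pc=1: bne  $3, $6, L0  cond=F  regs=(0,15,8,15,10,15,15)
  step pc=2: sub  $1, $2, $6  regs=(0,65529,8,15,10,15,15)
  step pc=3: or   $5, $2, $5  regs=(0,65529,8,15,10,15,15)
  step pc=4: bne  $1, $5, L6  cond=T  regs=(0,65529,8,15,10,15,15)
  step pc=5: xor  $1, $3, $4  regs=(0,5,8,15,10,15,15)
  step pc=6: andi  $1, $1, 4  regs=(0,4,8,15,10,15,15)
  step pc=7: xori  $6, $1, 4  regs=(0,4,8,15,10,15,0)
  step pc=8: nor  $1, $1, $5  regs=(0,65520,8,15,10,15,0)
  step pc=9: addi  $2, $0, 5  regs=(0,65520,5,15,10,15,0)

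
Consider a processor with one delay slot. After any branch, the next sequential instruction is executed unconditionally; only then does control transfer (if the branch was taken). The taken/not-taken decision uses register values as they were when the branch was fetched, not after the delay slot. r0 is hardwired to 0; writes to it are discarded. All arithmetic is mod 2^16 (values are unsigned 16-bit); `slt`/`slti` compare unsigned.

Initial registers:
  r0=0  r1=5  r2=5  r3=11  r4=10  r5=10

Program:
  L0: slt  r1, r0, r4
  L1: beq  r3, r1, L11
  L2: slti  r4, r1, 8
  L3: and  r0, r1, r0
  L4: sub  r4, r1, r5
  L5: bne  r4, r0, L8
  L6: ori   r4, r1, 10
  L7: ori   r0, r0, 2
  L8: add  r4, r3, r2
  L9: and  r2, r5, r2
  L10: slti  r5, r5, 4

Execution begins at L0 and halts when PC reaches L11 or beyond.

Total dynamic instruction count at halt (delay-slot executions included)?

[0] slt  r1, r0, r4  →  {r0:0, r1:1, r2:5, r3:11, r4:10, r5:10}
[1] beq  r3, r1, L11  →  {r0:0, r1:1, r2:5, r3:11, r4:10, r5:10}  ⟨branch fallthrough⟩
[2] slti  r4, r1, 8  →  {r0:0, r1:1, r2:5, r3:11, r4:1, r5:10}
[3] and  r0, r1, r0  →  {r0:0, r1:1, r2:5, r3:11, r4:1, r5:10}
[4] sub  r4, r1, r5  →  {r0:0, r1:1, r2:5, r3:11, r4:65527, r5:10}
[5] bne  r4, r0, L8  →  {r0:0, r1:1, r2:5, r3:11, r4:65527, r5:10}  ⟨branch taken⟩
[6] ori   r4, r1, 10  →  {r0:0, r1:1, r2:5, r3:11, r4:11, r5:10}
[8] add  r4, r3, r2  →  {r0:0, r1:1, r2:5, r3:11, r4:16, r5:10}
[9] and  r2, r5, r2  →  {r0:0, r1:1, r2:0, r3:11, r4:16, r5:10}
[10] slti  r5, r5, 4  →  {r0:0, r1:1, r2:0, r3:11, r4:16, r5:0}

10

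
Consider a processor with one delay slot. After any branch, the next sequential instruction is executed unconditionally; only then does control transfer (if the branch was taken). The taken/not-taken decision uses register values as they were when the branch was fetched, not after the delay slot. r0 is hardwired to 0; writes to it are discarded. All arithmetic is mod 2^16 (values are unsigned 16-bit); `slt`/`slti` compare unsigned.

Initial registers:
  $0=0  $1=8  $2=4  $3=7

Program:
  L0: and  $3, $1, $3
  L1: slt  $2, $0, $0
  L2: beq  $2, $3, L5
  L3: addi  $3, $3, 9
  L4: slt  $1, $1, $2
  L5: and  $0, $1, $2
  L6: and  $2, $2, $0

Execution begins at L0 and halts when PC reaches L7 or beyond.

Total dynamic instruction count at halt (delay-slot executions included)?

#0 and  $3, $1, $3 ; 0/8/4/0
#1 slt  $2, $0, $0 ; 0/8/0/0
#2 beq  $2, $3, L5 ; 0/8/0/0 ; →target
#3 addi  $3, $3, 9 ; 0/8/0/9
#5 and  $0, $1, $2 ; 0/8/0/9
#6 and  $2, $2, $0 ; 0/8/0/9

6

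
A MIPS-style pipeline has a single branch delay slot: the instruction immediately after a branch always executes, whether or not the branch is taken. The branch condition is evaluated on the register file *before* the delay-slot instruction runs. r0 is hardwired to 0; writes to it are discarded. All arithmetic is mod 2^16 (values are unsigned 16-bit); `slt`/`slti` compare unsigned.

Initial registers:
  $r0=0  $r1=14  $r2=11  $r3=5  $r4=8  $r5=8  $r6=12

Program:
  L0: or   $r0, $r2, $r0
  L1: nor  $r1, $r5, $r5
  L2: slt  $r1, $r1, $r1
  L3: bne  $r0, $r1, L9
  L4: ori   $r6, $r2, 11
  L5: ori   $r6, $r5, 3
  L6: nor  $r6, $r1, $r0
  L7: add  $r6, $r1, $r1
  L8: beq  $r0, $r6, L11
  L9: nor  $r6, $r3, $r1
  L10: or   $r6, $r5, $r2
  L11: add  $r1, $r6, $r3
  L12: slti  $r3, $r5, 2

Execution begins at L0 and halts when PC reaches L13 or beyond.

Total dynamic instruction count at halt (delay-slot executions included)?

PC=0  or   $r0, $r2, $r0     | $r0=0 $r1=14 $r2=11 $r3=5 $r4=8 $r5=8 $r6=12
PC=1  nor  $r1, $r5, $r5     | $r0=0 $r1=65527 $r2=11 $r3=5 $r4=8 $r5=8 $r6=12
PC=2  slt  $r1, $r1, $r1     | $r0=0 $r1=0 $r2=11 $r3=5 $r4=8 $r5=8 $r6=12
PC=3  bne  $r0, $r1, L9      | $r0=0 $r1=0 $r2=11 $r3=5 $r4=8 $r5=8 $r6=12  [not taken]
PC=4  ori   $r6, $r2, 11     | $r0=0 $r1=0 $r2=11 $r3=5 $r4=8 $r5=8 $r6=11
PC=5  ori   $r6, $r5, 3      | $r0=0 $r1=0 $r2=11 $r3=5 $r4=8 $r5=8 $r6=11
PC=6  nor  $r6, $r1, $r0     | $r0=0 $r1=0 $r2=11 $r3=5 $r4=8 $r5=8 $r6=65535
PC=7  add  $r6, $r1, $r1     | $r0=0 $r1=0 $r2=11 $r3=5 $r4=8 $r5=8 $r6=0
PC=8  beq  $r0, $r6, L11     | $r0=0 $r1=0 $r2=11 $r3=5 $r4=8 $r5=8 $r6=0  [TAKEN]
PC=9  nor  $r6, $r3, $r1     | $r0=0 $r1=0 $r2=11 $r3=5 $r4=8 $r5=8 $r6=65530
PC=11 add  $r1, $r6, $r3     | $r0=0 $r1=65535 $r2=11 $r3=5 $r4=8 $r5=8 $r6=65530
PC=12 slti  $r3, $r5, 2      | $r0=0 $r1=65535 $r2=11 $r3=0 $r4=8 $r5=8 $r6=65530

12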